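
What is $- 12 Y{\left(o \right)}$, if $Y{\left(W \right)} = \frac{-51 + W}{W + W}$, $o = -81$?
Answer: $- \frac{88}{9} \approx -9.7778$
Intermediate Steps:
$Y{\left(W \right)} = \frac{-51 + W}{2 W}$
$- 12 Y{\left(o \right)} = - 12 \frac{-51 - 81}{2 \left(-81\right)} = - 12 \cdot \frac{1}{2} \left(- \frac{1}{81}\right) \left(-132\right) = \left(-12\right) \frac{22}{27} = - \frac{88}{9}$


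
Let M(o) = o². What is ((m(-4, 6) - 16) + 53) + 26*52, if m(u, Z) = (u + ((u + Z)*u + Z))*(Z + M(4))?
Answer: 1257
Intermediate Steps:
m(u, Z) = (16 + Z)*(Z + u + u*(Z + u)) (m(u, Z) = (u + ((u + Z)*u + Z))*(Z + 4²) = (u + ((Z + u)*u + Z))*(Z + 16) = (u + (u*(Z + u) + Z))*(16 + Z) = (u + (Z + u*(Z + u)))*(16 + Z) = (Z + u + u*(Z + u))*(16 + Z) = (16 + Z)*(Z + u + u*(Z + u)))
((m(-4, 6) - 16) + 53) + 26*52 = (((6² + 16*6 + 16*(-4) + 16*(-4)² + 6*(-4)² - 4*6² + 17*6*(-4)) - 16) + 53) + 26*52 = (((36 + 96 - 64 + 16*16 + 6*16 - 4*36 - 408) - 16) + 53) + 1352 = (((36 + 96 - 64 + 256 + 96 - 144 - 408) - 16) + 53) + 1352 = ((-132 - 16) + 53) + 1352 = (-148 + 53) + 1352 = -95 + 1352 = 1257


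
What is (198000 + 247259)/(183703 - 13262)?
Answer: 445259/170441 ≈ 2.6124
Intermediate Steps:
(198000 + 247259)/(183703 - 13262) = 445259/170441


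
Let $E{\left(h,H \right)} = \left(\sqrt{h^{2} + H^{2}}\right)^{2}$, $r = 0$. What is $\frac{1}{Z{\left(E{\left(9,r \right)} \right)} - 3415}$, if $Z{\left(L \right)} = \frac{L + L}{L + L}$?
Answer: $- \frac{1}{3414} \approx -0.00029291$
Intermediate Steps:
$E{\left(h,H \right)} = H^{2} + h^{2}$ ($E{\left(h,H \right)} = \left(\sqrt{H^{2} + h^{2}}\right)^{2} = H^{2} + h^{2}$)
$Z{\left(L \right)} = 1$ ($Z{\left(L \right)} = \frac{2 L}{2 L} = 2 L \frac{1}{2 L} = 1$)
$\frac{1}{Z{\left(E{\left(9,r \right)} \right)} - 3415} = \frac{1}{1 - 3415} = \frac{1}{-3414} = - \frac{1}{3414}$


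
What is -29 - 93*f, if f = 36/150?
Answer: -1283/25 ≈ -51.320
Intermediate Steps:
f = 6/25 (f = 36*(1/150) = 6/25 ≈ 0.24000)
-29 - 93*f = -29 - 93*6/25 = -29 - 558/25 = -1283/25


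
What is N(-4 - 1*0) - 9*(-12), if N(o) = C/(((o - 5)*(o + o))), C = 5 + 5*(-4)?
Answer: 2587/24 ≈ 107.79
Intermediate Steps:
C = -15 (C = 5 - 20 = -15)
N(o) = -15/(2*o*(-5 + o)) (N(o) = -15*1/((o - 5)*(o + o)) = -15*1/(2*o*(-5 + o)) = -15/(2*o*(-5 + o)))
N(-4 - 1*0) - 9*(-12) = -15/(2*(-4 - 1*0)*(-5 + (-4 - 1*0))) - 9*(-12) = -15/(2*(-4 + 0)*(-5 + (-4 + 0))) + 108 = -15/2/(-4*(-5 - 4)) + 108 = -15/2*(-1/4)/(-9) + 108 = -15/2*(-1/4)*(-1/9) + 108 = -5/24 + 108 = 2587/24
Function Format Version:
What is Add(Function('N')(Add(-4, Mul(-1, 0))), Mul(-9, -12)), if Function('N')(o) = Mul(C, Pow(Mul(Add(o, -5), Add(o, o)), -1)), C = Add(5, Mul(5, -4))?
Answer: Rational(2587, 24) ≈ 107.79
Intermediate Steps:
C = -15 (C = Add(5, -20) = -15)
Function('N')(o) = Mul(Rational(-15, 2), Pow(o, -1), Pow(Add(-5, o), -1)) (Function('N')(o) = Mul(-15, Pow(Mul(Add(o, -5), Add(o, o)), -1)) = Mul(-15, Pow(Mul(Add(-5, o), Mul(2, o)), -1)) = Mul(-15, Pow(Mul(2, o, Add(-5, o)), -1)) = Mul(-15, Mul(Rational(1, 2), Pow(o, -1), Pow(Add(-5, o), -1))) = Mul(Rational(-15, 2), Pow(o, -1), Pow(Add(-5, o), -1)))
Add(Function('N')(Add(-4, Mul(-1, 0))), Mul(-9, -12)) = Add(Mul(Rational(-15, 2), Pow(Add(-4, Mul(-1, 0)), -1), Pow(Add(-5, Add(-4, Mul(-1, 0))), -1)), Mul(-9, -12)) = Add(Mul(Rational(-15, 2), Pow(Add(-4, 0), -1), Pow(Add(-5, Add(-4, 0)), -1)), 108) = Add(Mul(Rational(-15, 2), Pow(-4, -1), Pow(Add(-5, -4), -1)), 108) = Add(Mul(Rational(-15, 2), Rational(-1, 4), Pow(-9, -1)), 108) = Add(Mul(Rational(-15, 2), Rational(-1, 4), Rational(-1, 9)), 108) = Add(Rational(-5, 24), 108) = Rational(2587, 24)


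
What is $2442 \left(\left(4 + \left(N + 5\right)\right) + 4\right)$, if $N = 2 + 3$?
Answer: $43956$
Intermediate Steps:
$N = 5$
$2442 \left(\left(4 + \left(N + 5\right)\right) + 4\right) = 2442 \left(\left(4 + \left(5 + 5\right)\right) + 4\right) = 2442 \left(\left(4 + 10\right) + 4\right) = 2442 \left(14 + 4\right) = 2442 \cdot 18 = 43956$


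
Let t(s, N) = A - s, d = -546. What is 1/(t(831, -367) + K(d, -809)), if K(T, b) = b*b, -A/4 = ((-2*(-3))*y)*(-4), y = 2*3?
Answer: 1/654226 ≈ 1.5285e-6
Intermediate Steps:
y = 6
A = 576 (A = -4*-2*(-3)*6*(-4) = -4*6*6*(-4) = -144*(-4) = -4*(-144) = 576)
K(T, b) = b²
t(s, N) = 576 - s
1/(t(831, -367) + K(d, -809)) = 1/((576 - 1*831) + (-809)²) = 1/((576 - 831) + 654481) = 1/(-255 + 654481) = 1/654226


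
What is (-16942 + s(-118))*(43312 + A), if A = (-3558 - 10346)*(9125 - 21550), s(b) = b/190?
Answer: -278130891289088/95 ≈ -2.9277e+12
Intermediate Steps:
s(b) = b/190 (s(b) = b*(1/190) = b/190)
A = 172757200 (A = -13904*(-12425) = 172757200)
(-16942 + s(-118))*(43312 + A) = (-16942 + (1/190)*(-118))*(43312 + 172757200) = (-16942 - 59/95)*172800512 = -1609549/95*172800512 = -278130891289088/95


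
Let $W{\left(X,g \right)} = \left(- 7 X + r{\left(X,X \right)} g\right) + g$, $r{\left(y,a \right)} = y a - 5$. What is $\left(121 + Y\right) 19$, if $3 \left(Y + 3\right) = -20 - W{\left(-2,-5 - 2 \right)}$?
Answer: $\frac{6080}{3} \approx 2026.7$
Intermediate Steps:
$r{\left(y,a \right)} = -5 + a y$ ($r{\left(y,a \right)} = a y - 5 = -5 + a y$)
$W{\left(X,g \right)} = g - 7 X + g \left(-5 + X^{2}\right)$ ($W{\left(X,g \right)} = \left(- 7 X + \left(-5 + X X\right) g\right) + g = \left(- 7 X + \left(-5 + X^{2}\right) g\right) + g = \left(- 7 X + g \left(-5 + X^{2}\right)\right) + g = g - 7 X + g \left(-5 + X^{2}\right)$)
$Y = - \frac{43}{3}$ ($Y = -3 + \frac{-20 - \left(\left(-5 - 2\right) - -14 + \left(-5 - 2\right) \left(-5 + \left(-2\right)^{2}\right)\right)}{3} = -3 + \frac{-20 - \left(-7 + 14 - 7 \left(-5 + 4\right)\right)}{3} = -3 + \frac{-20 - \left(-7 + 14 - -7\right)}{3} = -3 + \frac{-20 - \left(-7 + 14 + 7\right)}{3} = -3 + \frac{-20 - 14}{3} = -3 + \frac{1}{3} \left(-34\right) = -3 - \frac{34}{3} = - \frac{43}{3} \approx -14.333$)
$\left(121 + Y\right) 19 = \left(121 - \frac{43}{3}\right) 19 = \frac{320}{3} \cdot 19 = \frac{6080}{3}$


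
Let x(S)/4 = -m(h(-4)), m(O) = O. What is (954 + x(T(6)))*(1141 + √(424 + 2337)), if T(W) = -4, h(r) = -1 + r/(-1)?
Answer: 1074822 + 942*√2761 ≈ 1.1243e+6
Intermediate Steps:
h(r) = -1 - r (h(r) = -1 + r*(-1) = -1 - r)
x(S) = -12 (x(S) = 4*(-(-1 - 1*(-4))) = 4*(-(-1 + 4)) = 4*(-1*3) = 4*(-3) = -12)
(954 + x(T(6)))*(1141 + √(424 + 2337)) = (954 - 12)*(1141 + √(424 + 2337)) = 942*(1141 + √2761) = 1074822 + 942*√2761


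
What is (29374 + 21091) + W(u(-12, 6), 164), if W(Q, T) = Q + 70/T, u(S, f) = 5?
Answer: 4138575/82 ≈ 50470.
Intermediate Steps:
(29374 + 21091) + W(u(-12, 6), 164) = (29374 + 21091) + (5 + 70/164) = 50465 + (5 + 70*(1/164)) = 50465 + (5 + 35/82) = 50465 + 445/82 = 4138575/82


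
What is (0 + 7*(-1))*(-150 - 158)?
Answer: 2156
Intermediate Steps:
(0 + 7*(-1))*(-150 - 158) = (0 - 7)*(-308) = -7*(-308) = 2156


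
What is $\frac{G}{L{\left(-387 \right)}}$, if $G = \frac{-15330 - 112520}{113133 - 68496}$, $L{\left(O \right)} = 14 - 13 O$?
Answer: $- \frac{25570}{45038733} \approx -0.00056773$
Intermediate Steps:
$G = - \frac{127850}{44637} \approx -2.8642$
$\frac{G}{L{\left(-387 \right)}} = - \frac{127850}{44637 \left(14 - -5031\right)} = - \frac{127850}{44637 \left(14 + 5031\right)} = - \frac{127850}{44637 \cdot 5045} = \left(- \frac{127850}{44637}\right) \frac{1}{5045} = - \frac{25570}{45038733}$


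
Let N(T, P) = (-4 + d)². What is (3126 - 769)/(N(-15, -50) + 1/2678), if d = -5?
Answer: 6312046/216919 ≈ 29.099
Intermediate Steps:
N(T, P) = 81 (N(T, P) = (-4 - 5)² = (-9)² = 81)
(3126 - 769)/(N(-15, -50) + 1/2678) = (3126 - 769)/(81 + 1/2678) = 2357/(81 + 1/2678) = 2357/(216919/2678) = 2357*(2678/216919) = 6312046/216919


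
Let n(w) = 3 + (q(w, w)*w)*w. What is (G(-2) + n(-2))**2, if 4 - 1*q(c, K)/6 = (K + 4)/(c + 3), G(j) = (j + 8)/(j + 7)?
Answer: 68121/25 ≈ 2724.8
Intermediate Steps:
G(j) = (8 + j)/(7 + j)
q(c, K) = 24 - 6*(4 + K)/(3 + c) (q(c, K) = 24 - 6*(K + 4)/(c + 3) = 24 - 6*(4 + K)/(3 + c))
n(w) = 3 + 6*w**2*(8 + 3*w)/(3 + w) (n(w) = 3 + ((6*(8 - w + 4*w)/(3 + w))*w)*w = 3 + ((6*(8 + 3*w)/(3 + w))*w)*w = 3 + (6*w*(8 + 3*w)/(3 + w))*w = 3 + 6*w**2*(8 + 3*w)/(3 + w))
(G(-2) + n(-2))**2 = ((8 - 2)/(7 - 2) + 3*(3 - 2 + 2*(-2)**2*(8 + 3*(-2)))/(3 - 2))**2 = (6/5 + 3*(3 - 2 + 2*4*(8 - 6))/1)**2 = ((1/5)*6 + 3*1*(3 - 2 + 2*4*2))**2 = (6/5 + 3*1*(3 - 2 + 16))**2 = (6/5 + 3*1*17)**2 = (6/5 + 51)**2 = (261/5)**2 = 68121/25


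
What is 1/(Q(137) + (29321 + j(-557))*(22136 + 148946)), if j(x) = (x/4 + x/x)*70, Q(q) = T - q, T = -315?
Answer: 1/3360648815 ≈ 2.9756e-10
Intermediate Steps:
Q(q) = -315 - q
j(x) = 70 + 35*x/2 (j(x) = (x*(¼) + 1)*70 = (x/4 + 1)*70 = (1 + x/4)*70 = 70 + 35*x/2)
1/(Q(137) + (29321 + j(-557))*(22136 + 148946)) = 1/((-315 - 1*137) + (29321 + (70 + (35/2)*(-557)))*(22136 + 148946)) = 1/((-315 - 137) + (29321 + (70 - 19495/2))*171082) = 1/(-452 + (29321 - 19355/2)*171082) = 1/(-452 + (39287/2)*171082) = 1/(-452 + 3360649267) = 1/3360648815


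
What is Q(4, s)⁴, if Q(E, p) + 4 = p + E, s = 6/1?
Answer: 1296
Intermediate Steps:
s = 6 (s = 6*1 = 6)
Q(E, p) = -4 + E + p (Q(E, p) = -4 + (p + E) = -4 + (E + p) = -4 + E + p)
Q(4, s)⁴ = (-4 + 4 + 6)⁴ = 6⁴ = 1296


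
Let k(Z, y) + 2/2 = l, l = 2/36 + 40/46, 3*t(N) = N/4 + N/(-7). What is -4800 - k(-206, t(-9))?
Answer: -1987169/414 ≈ -4799.9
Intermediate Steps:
t(N) = N/28 (t(N) = (N/4 + N/(-7))/3 = (N*(1/4) + N*(-1/7))/3 = (N/4 - N/7)/3 = (3*N/28)/3 = N/28)
l = 383/414 (l = 2*(1/36) + 40*(1/46) = 1/18 + 20/23 = 383/414 ≈ 0.92512)
k(Z, y) = -31/414 (k(Z, y) = -1 + 383/414 = -31/414)
-4800 - k(-206, t(-9)) = -4800 - 1*(-31/414) = -4800 + 31/414 = -1987169/414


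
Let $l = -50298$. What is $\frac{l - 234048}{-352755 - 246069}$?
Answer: $\frac{15797}{33268} \approx 0.47484$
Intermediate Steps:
$\frac{l - 234048}{-352755 - 246069} = \frac{-50298 - 234048}{-352755 - 246069} = - \frac{284346}{-598824} = \left(-284346\right) \left(- \frac{1}{598824}\right) = \frac{15797}{33268}$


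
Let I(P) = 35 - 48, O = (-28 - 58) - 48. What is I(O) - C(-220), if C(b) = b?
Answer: 207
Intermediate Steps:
O = -134 (O = -86 - 48 = -134)
I(P) = -13
I(O) - C(-220) = -13 - 1*(-220) = -13 + 220 = 207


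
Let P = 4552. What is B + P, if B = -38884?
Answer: -34332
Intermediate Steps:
B + P = -38884 + 4552 = -34332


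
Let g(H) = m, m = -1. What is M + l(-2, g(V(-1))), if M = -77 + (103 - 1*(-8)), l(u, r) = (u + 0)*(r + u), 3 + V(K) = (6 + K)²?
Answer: 40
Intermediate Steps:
V(K) = -3 + (6 + K)²
g(H) = -1
l(u, r) = u*(r + u)
M = 34 (M = -77 + (103 + 8) = -77 + 111 = 34)
M + l(-2, g(V(-1))) = 34 - 2*(-1 - 2) = 34 - 2*(-3) = 34 + 6 = 40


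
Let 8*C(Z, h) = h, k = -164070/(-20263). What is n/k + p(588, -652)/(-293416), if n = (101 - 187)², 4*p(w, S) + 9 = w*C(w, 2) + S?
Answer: 43972853348563/48140763120 ≈ 913.42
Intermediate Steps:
k = 164070/20263 (k = -164070*(-1/20263) = 164070/20263 ≈ 8.0970)
C(Z, h) = h/8
p(w, S) = -9/4 + S/4 + w/16 (p(w, S) = -9/4 + (w*((⅛)*2) + S)/4 = -9/4 + (w*(¼) + S)/4 = -9/4 + (w/4 + S)/4 = -9/4 + (S + w/4)/4 = -9/4 + (S/4 + w/16) = -9/4 + S/4 + w/16)
n = 7396 (n = (-86)² = 7396)
n/k + p(588, -652)/(-293416) = 7396/(164070/20263) + (-9/4 + (¼)*(-652) + (1/16)*588)/(-293416) = 7396*(20263/164070) + (-9/4 - 163 + 147/4)*(-1/293416) = 74932574/82035 - 257/2*(-1/293416) = 74932574/82035 + 257/586832 = 43972853348563/48140763120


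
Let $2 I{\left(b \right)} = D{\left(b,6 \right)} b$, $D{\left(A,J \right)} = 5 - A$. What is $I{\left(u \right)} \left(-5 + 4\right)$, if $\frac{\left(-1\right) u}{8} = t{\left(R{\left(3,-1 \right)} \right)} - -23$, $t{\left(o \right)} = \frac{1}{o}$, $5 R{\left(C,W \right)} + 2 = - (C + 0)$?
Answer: $15928$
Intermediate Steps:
$R{\left(C,W \right)} = - \frac{2}{5} - \frac{C}{5}$ ($R{\left(C,W \right)} = - \frac{2}{5} + \frac{\left(-1\right) \left(C + 0\right)}{5} = - \frac{2}{5} + \frac{\left(-1\right) C}{5} = - \frac{2}{5} - \frac{C}{5}$)
$u = -176$ ($u = - 8 \left(\frac{1}{- \frac{2}{5} - \frac{3}{5}} - -23\right) = - 8 \left(\frac{1}{- \frac{2}{5} - \frac{3}{5}} + 23\right) = - 8 \left(\frac{1}{-1} + 23\right) = - 8 \left(-1 + 23\right) = \left(-8\right) 22 = -176$)
$I{\left(b \right)} = \frac{b \left(5 - b\right)}{2}$ ($I{\left(b \right)} = \frac{\left(5 - b\right) b}{2} = \frac{b \left(5 - b\right)}{2}$)
$I{\left(u \right)} \left(-5 + 4\right) = \frac{1}{2} \left(-176\right) \left(5 - -176\right) \left(-5 + 4\right) = \frac{1}{2} \left(-176\right) \left(5 + 176\right) \left(-1\right) = \frac{1}{2} \left(-176\right) 181 \left(-1\right) = \left(-15928\right) \left(-1\right) = 15928$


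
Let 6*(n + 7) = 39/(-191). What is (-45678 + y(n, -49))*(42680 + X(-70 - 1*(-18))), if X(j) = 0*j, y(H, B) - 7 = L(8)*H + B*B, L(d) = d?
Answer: -353190572240/191 ≈ -1.8492e+9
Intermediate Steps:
n = -2687/382 (n = -7 + (39/(-191))/6 = -7 + (39*(-1/191))/6 = -7 + (⅙)*(-39/191) = -7 - 13/382 = -2687/382 ≈ -7.0340)
y(H, B) = 7 + B² + 8*H (y(H, B) = 7 + (8*H + B*B) = 7 + (8*H + B²) = 7 + (B² + 8*H) = 7 + B² + 8*H)
X(j) = 0
(-45678 + y(n, -49))*(42680 + X(-70 - 1*(-18))) = (-45678 + (7 + (-49)² + 8*(-2687/382)))*(42680 + 0) = (-45678 + (7 + 2401 - 10748/191))*42680 = (-45678 + 449180/191)*42680 = -8275318/191*42680 = -353190572240/191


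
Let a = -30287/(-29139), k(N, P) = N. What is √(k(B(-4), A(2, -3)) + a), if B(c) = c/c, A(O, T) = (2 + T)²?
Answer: √1731614214/29139 ≈ 1.4281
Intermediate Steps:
B(c) = 1
a = 30287/29139 (a = -30287*(-1/29139) = 30287/29139 ≈ 1.0394)
√(k(B(-4), A(2, -3)) + a) = √(1 + 30287/29139) = √(59426/29139) = √1731614214/29139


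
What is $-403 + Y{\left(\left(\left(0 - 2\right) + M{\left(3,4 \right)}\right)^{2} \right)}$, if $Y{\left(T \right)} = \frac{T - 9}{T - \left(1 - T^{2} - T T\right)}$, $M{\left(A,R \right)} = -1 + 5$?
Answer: $- \frac{2822}{7} \approx -403.14$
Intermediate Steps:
$M{\left(A,R \right)} = 4$
$Y{\left(T \right)} = \frac{-9 + T}{-1 + T + 2 T^{2}}$ ($Y{\left(T \right)} = \frac{-9 + T}{T + \left(\left(T^{2} + T^{2}\right) - 1\right)} = \frac{-9 + T}{T + \left(2 T^{2} - 1\right)} = \frac{-9 + T}{T + \left(-1 + 2 T^{2}\right)} = \frac{-9 + T}{-1 + T + 2 T^{2}}$)
$-403 + Y{\left(\left(\left(0 - 2\right) + M{\left(3,4 \right)}\right)^{2} \right)} = -403 + \frac{-9 + \left(\left(0 - 2\right) + 4\right)^{2}}{-1 + \left(\left(0 - 2\right) + 4\right)^{2} + 2 \left(\left(\left(0 - 2\right) + 4\right)^{2}\right)^{2}} = -403 + \frac{-9 + \left(-2 + 4\right)^{2}}{-1 + \left(-2 + 4\right)^{2} + 2 \left(\left(-2 + 4\right)^{2}\right)^{2}} = -403 + \frac{-9 + 2^{2}}{-1 + 2^{2} + 2 \left(2^{2}\right)^{2}} = -403 + \frac{-9 + 4}{-1 + 4 + 2 \cdot 4^{2}} = -403 + \frac{1}{-1 + 4 + 2 \cdot 16} \left(-5\right) = -403 + \frac{1}{-1 + 4 + 32} \left(-5\right) = -403 + \frac{1}{35} \left(-5\right) = -403 - \frac{1}{7} = - \frac{2822}{7}$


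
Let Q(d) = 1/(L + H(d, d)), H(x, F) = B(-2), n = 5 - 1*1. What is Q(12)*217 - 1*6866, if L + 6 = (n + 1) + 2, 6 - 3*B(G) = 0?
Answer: -20381/3 ≈ -6793.7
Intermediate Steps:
B(G) = 2 (B(G) = 2 - ⅓*0 = 2 + 0 = 2)
n = 4 (n = 5 - 1 = 4)
H(x, F) = 2
L = 1 (L = -6 + ((4 + 1) + 2) = -6 + (5 + 2) = -6 + 7 = 1)
Q(d) = ⅓ (Q(d) = 1/(1 + 2) = 1/3 = ⅓)
Q(12)*217 - 1*6866 = (⅓)*217 - 1*6866 = 217/3 - 6866 = -20381/3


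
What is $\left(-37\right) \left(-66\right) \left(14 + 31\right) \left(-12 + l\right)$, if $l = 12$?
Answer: $0$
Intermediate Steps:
$\left(-37\right) \left(-66\right) \left(14 + 31\right) \left(-12 + l\right) = \left(-37\right) \left(-66\right) \left(14 + 31\right) \left(-12 + 12\right) = 2442 \cdot 45 \cdot 0 = 2442 \cdot 0 = 0$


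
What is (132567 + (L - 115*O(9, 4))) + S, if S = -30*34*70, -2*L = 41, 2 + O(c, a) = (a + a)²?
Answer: 108033/2 ≈ 54017.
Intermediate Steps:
O(c, a) = -2 + 4*a² (O(c, a) = -2 + (a + a)² = -2 + (2*a)² = -2 + 4*a²)
L = -41/2 (L = -½*41 = -41/2 ≈ -20.500)
S = -71400 (S = -1020*70 = -71400)
(132567 + (L - 115*O(9, 4))) + S = (132567 + (-41/2 - 115*(-2 + 4*4²))) - 71400 = (132567 + (-41/2 - 115*(-2 + 4*16))) - 71400 = (132567 + (-41/2 - 115*(-2 + 64))) - 71400 = (132567 + (-41/2 - 115*62)) - 71400 = (132567 + (-41/2 - 7130)) - 71400 = (132567 - 14301/2) - 71400 = 250833/2 - 71400 = 108033/2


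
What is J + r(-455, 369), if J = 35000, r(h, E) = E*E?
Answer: 171161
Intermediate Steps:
r(h, E) = E²
J + r(-455, 369) = 35000 + 369² = 35000 + 136161 = 171161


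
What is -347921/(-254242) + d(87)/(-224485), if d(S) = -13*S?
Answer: 3408286669/2481457190 ≈ 1.3735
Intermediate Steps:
-347921/(-254242) + d(87)/(-224485) = -347921/(-254242) - 13*87/(-224485) = -347921*(-1/254242) - 1131*(-1/224485) = 15127/11054 + 1131/224485 = 3408286669/2481457190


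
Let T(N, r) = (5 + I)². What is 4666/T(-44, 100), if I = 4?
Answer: 4666/81 ≈ 57.605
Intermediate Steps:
T(N, r) = 81 (T(N, r) = (5 + 4)² = 9² = 81)
4666/T(-44, 100) = 4666/81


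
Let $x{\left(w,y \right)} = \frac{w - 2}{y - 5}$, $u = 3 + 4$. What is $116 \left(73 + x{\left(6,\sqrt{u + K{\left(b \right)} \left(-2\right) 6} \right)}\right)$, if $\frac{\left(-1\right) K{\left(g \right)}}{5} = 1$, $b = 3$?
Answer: $\frac{178988}{21} + \frac{232 \sqrt{67}}{21} \approx 8613.7$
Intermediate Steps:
$K{\left(g \right)} = -5$ ($K{\left(g \right)} = \left(-5\right) 1 = -5$)
$u = 7$
$x{\left(w,y \right)} = \frac{-2 + w}{-5 + y}$
$116 \left(73 + x{\left(6,\sqrt{u + K{\left(b \right)} \left(-2\right) 6} \right)}\right) = 116 \left(73 + \frac{-2 + 6}{-5 + \sqrt{7 + \left(-5\right) \left(-2\right) 6}}\right) = 116 \left(73 + \frac{1}{-5 + \sqrt{7 + 10 \cdot 6}} \cdot 4\right) = 116 \left(73 + \frac{1}{-5 + \sqrt{7 + 60}} \cdot 4\right) = 116 \left(73 + \frac{1}{-5 + \sqrt{67}} \cdot 4\right) = 116 \left(73 + \frac{4}{-5 + \sqrt{67}}\right) = 8468 + \frac{464}{-5 + \sqrt{67}}$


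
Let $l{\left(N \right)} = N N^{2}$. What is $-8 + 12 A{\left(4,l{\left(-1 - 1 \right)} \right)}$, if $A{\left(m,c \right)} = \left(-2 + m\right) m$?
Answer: $88$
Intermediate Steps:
$l{\left(N \right)} = N^{3}$
$A{\left(m,c \right)} = m \left(-2 + m\right)$
$-8 + 12 A{\left(4,l{\left(-1 - 1 \right)} \right)} = -8 + 12 \cdot 4 \left(-2 + 4\right) = -8 + 12 \cdot 4 \cdot 2 = -8 + 12 \cdot 8 = -8 + 96 = 88$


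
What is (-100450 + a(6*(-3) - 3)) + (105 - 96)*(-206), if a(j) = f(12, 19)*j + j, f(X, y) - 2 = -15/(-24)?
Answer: -819041/8 ≈ -1.0238e+5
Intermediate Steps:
f(X, y) = 21/8 (f(X, y) = 2 - 15/(-24) = 2 - 15*(-1/24) = 2 + 5/8 = 21/8)
a(j) = 29*j/8 (a(j) = 21*j/8 + j = 29*j/8)
(-100450 + a(6*(-3) - 3)) + (105 - 96)*(-206) = (-100450 + 29*(6*(-3) - 3)/8) + (105 - 96)*(-206) = (-100450 + 29*(-18 - 3)/8) + 9*(-206) = (-100450 + (29/8)*(-21)) - 1854 = (-100450 - 609/8) - 1854 = -804209/8 - 1854 = -819041/8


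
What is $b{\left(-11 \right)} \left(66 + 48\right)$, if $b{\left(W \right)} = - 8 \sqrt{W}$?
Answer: $- 912 i \sqrt{11} \approx - 3024.8 i$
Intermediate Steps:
$b{\left(-11 \right)} \left(66 + 48\right) = - 8 \sqrt{-11} \left(66 + 48\right) = - 8 i \sqrt{11} \cdot 114 = - 912 i \sqrt{11}$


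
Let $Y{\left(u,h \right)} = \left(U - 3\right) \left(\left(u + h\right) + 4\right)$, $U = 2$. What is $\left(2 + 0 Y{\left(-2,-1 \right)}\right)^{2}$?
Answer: $4$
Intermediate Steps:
$Y{\left(u,h \right)} = -4 - h - u$ ($Y{\left(u,h \right)} = \left(2 - 3\right) \left(\left(u + h\right) + 4\right) = - (\left(h + u\right) + 4) = - (4 + h + u) = -4 - h - u$)
$\left(2 + 0 Y{\left(-2,-1 \right)}\right)^{2} = \left(2 + 0 \left(-4 - -1 - -2\right)\right)^{2} = \left(2 + 0 \left(-4 + 1 + 2\right)\right)^{2} = \left(2 + 0 \left(-1\right)\right)^{2} = \left(2 + 0\right)^{2} = 2^{2} = 4$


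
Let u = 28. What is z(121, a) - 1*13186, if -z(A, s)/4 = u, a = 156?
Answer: -13298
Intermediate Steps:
z(A, s) = -112 (z(A, s) = -4*28 = -112)
z(121, a) - 1*13186 = -112 - 1*13186 = -112 - 13186 = -13298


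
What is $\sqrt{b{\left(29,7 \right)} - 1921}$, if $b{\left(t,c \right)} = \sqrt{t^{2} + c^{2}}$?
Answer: $\sqrt{-1921 + \sqrt{890}} \approx 43.488 i$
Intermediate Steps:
$b{\left(t,c \right)} = \sqrt{c^{2} + t^{2}}$
$\sqrt{b{\left(29,7 \right)} - 1921} = \sqrt{\sqrt{7^{2} + 29^{2}} - 1921} = \sqrt{\sqrt{49 + 841} - 1921} = \sqrt{\sqrt{890} - 1921} = \sqrt{-1921 + \sqrt{890}}$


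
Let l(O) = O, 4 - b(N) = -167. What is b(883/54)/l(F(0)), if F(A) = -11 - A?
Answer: -171/11 ≈ -15.545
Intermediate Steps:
b(N) = 171 (b(N) = 4 - 1*(-167) = 4 + 167 = 171)
b(883/54)/l(F(0)) = 171/(-11 - 1*0) = 171/(-11 + 0) = 171/(-11) = 171*(-1/11) = -171/11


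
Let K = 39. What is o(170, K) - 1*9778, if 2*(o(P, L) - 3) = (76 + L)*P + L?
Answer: 39/2 ≈ 19.500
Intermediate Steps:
o(P, L) = 3 + L/2 + P*(76 + L)/2 (o(P, L) = 3 + ((76 + L)*P + L)/2 = 3 + (P*(76 + L) + L)/2 = 3 + (L + P*(76 + L))/2 = 3 + (L/2 + P*(76 + L)/2) = 3 + L/2 + P*(76 + L)/2)
o(170, K) - 1*9778 = (3 + (1/2)*39 + 38*170 + (1/2)*39*170) - 1*9778 = (3 + 39/2 + 6460 + 3315) - 9778 = 19595/2 - 9778 = 39/2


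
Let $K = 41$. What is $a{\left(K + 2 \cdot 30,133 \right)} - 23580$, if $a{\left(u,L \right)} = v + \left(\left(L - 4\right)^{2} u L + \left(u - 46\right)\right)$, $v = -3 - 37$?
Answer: $223514988$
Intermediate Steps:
$v = -40$ ($v = -3 - 37 = -40$)
$a{\left(u,L \right)} = -86 + u + L u \left(-4 + L\right)^{2}$ ($a{\left(u,L \right)} = -40 + \left(\left(L - 4\right)^{2} u L + \left(u - 46\right)\right) = -40 + \left(\left(-4 + L\right)^{2} u L + \left(u - 46\right)\right) = -40 + \left(u \left(-4 + L\right)^{2} L + \left(-46 + u\right)\right) = -40 + \left(L u \left(-4 + L\right)^{2} + \left(-46 + u\right)\right) = -40 + \left(-46 + u + L u \left(-4 + L\right)^{2}\right) = -86 + u + L u \left(-4 + L\right)^{2}$)
$a{\left(K + 2 \cdot 30,133 \right)} - 23580 = \left(-86 + \left(41 + 2 \cdot 30\right) + 133 \left(41 + 2 \cdot 30\right) \left(-4 + 133\right)^{2}\right) - 23580 = \left(-86 + \left(41 + 60\right) + 133 \left(41 + 60\right) 129^{2}\right) - 23580 = \left(-86 + 101 + 133 \cdot 101 \cdot 16641\right) - 23580 = \left(-86 + 101 + 223538553\right) - 23580 = 223538568 - 23580 = 223514988$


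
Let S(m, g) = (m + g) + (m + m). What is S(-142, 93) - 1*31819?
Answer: -32152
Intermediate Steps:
S(m, g) = g + 3*m (S(m, g) = (g + m) + 2*m = g + 3*m)
S(-142, 93) - 1*31819 = (93 + 3*(-142)) - 1*31819 = (93 - 426) - 31819 = -333 - 31819 = -32152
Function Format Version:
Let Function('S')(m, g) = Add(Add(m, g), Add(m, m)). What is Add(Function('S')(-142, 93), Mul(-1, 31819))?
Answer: -32152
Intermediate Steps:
Function('S')(m, g) = Add(g, Mul(3, m)) (Function('S')(m, g) = Add(Add(g, m), Mul(2, m)) = Add(g, Mul(3, m)))
Add(Function('S')(-142, 93), Mul(-1, 31819)) = Add(Add(93, Mul(3, -142)), Mul(-1, 31819)) = Add(Add(93, -426), -31819) = Add(-333, -31819) = -32152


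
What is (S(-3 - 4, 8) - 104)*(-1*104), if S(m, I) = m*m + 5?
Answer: 5200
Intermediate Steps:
S(m, I) = 5 + m² (S(m, I) = m² + 5 = 5 + m²)
(S(-3 - 4, 8) - 104)*(-1*104) = ((5 + (-3 - 4)²) - 104)*(-1*104) = ((5 + (-7)²) - 104)*(-104) = ((5 + 49) - 104)*(-104) = (54 - 104)*(-104) = -50*(-104) = 5200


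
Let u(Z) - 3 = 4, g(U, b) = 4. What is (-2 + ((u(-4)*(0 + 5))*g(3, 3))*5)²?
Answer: 487204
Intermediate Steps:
u(Z) = 7 (u(Z) = 3 + 4 = 7)
(-2 + ((u(-4)*(0 + 5))*g(3, 3))*5)² = (-2 + ((7*(0 + 5))*4)*5)² = (-2 + ((7*5)*4)*5)² = (-2 + (35*4)*5)² = (-2 + 140*5)² = (-2 + 700)² = 698² = 487204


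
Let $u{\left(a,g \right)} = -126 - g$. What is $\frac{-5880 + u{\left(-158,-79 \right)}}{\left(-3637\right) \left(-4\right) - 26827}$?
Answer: $\frac{5927}{12279} \approx 0.48269$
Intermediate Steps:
$\frac{-5880 + u{\left(-158,-79 \right)}}{\left(-3637\right) \left(-4\right) - 26827} = \frac{-5880 - 47}{\left(-3637\right) \left(-4\right) - 26827} = \frac{-5880 + \left(-126 + 79\right)}{14548 - 26827} = \frac{-5880 - 47}{-12279} = \left(-5927\right) \left(- \frac{1}{12279}\right) = \frac{5927}{12279}$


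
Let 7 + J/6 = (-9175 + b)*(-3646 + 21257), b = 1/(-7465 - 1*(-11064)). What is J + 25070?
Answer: -3489088313012/3599 ≈ -9.6946e+8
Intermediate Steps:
b = 1/3599 (b = 1/(-7465 + 11064) = 1/3599 ≈ 0.00027785)
J = -3489178539942/3599 (J = -42 + 6*((-9175 + 1/3599)*(-3646 + 21257)) = -42 + 6*(-33020824/3599*17611) = -42 + 6*(-581529731464/3599) = -42 - 3489178388784/3599 = -3489178539942/3599 ≈ -9.6949e+8)
J + 25070 = -3489178539942/3599 + 25070 = -3489088313012/3599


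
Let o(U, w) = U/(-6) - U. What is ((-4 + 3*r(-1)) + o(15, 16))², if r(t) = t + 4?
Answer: 625/4 ≈ 156.25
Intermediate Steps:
o(U, w) = -7*U/6 (o(U, w) = U*(-⅙) - U = -U/6 - U = -7*U/6)
r(t) = 4 + t
((-4 + 3*r(-1)) + o(15, 16))² = ((-4 + 3*(4 - 1)) - 7/6*15)² = ((-4 + 3*3) - 35/2)² = ((-4 + 9) - 35/2)² = (5 - 35/2)² = (-25/2)² = 625/4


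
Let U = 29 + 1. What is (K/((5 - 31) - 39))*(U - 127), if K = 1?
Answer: 97/65 ≈ 1.4923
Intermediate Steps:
U = 30
(K/((5 - 31) - 39))*(U - 127) = (1/((5 - 31) - 39))*(30 - 127) = (1/(-26 - 39))*(-97) = (1/(-65))*(-97) = (1*(-1/65))*(-97) = -1/65*(-97) = 97/65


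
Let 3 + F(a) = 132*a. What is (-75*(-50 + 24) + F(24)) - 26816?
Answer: -21701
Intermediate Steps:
F(a) = -3 + 132*a
(-75*(-50 + 24) + F(24)) - 26816 = (-75*(-50 + 24) + (-3 + 132*24)) - 26816 = (-75*(-26) + (-3 + 3168)) - 26816 = (1950 + 3165) - 26816 = 5115 - 26816 = -21701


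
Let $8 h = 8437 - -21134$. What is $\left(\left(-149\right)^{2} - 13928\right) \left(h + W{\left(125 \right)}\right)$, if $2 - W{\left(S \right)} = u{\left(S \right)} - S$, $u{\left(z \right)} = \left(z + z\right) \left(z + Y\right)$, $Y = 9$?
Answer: $- \frac{1964117749}{8} \approx -2.4551 \cdot 10^{8}$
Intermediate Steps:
$h = \frac{29571}{8}$ ($h = \frac{8437 - -21134}{8} = \frac{8437 + 21134}{8} = \frac{1}{8} \cdot 29571 = \frac{29571}{8} \approx 3696.4$)
$u{\left(z \right)} = 2 z \left(9 + z\right)$ ($u{\left(z \right)} = \left(z + z\right) \left(z + 9\right) = 2 z \left(9 + z\right)$)
$W{\left(S \right)} = 2 + S - 2 S \left(9 + S\right)$ ($W{\left(S \right)} = 2 - \left(2 S \left(9 + S\right) - S\right) = 2 - \left(- S + 2 S \left(9 + S\right)\right) = 2 + S - 2 S \left(9 + S\right)$)
$\left(\left(-149\right)^{2} - 13928\right) \left(h + W{\left(125 \right)}\right) = \left(\left(-149\right)^{2} - 13928\right) \left(\frac{29571}{8} + \left(2 + 125 - 250 \left(9 + 125\right)\right)\right) = \left(22201 - 13928\right) \left(\frac{29571}{8} + \left(2 + 125 - 250 \cdot 134\right)\right) = 8273 \left(\frac{29571}{8} + \left(2 + 125 - 33500\right)\right) = 8273 \left(\frac{29571}{8} - 33373\right) = 8273 \left(- \frac{237413}{8}\right) = - \frac{1964117749}{8}$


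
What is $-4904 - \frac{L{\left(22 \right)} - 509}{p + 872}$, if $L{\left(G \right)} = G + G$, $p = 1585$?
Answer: $- \frac{4016221}{819} \approx -4903.8$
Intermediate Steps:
$L{\left(G \right)} = 2 G$
$-4904 - \frac{L{\left(22 \right)} - 509}{p + 872} = -4904 - \frac{2 \cdot 22 - 509}{1585 + 872} = -4904 - \frac{44 - 509}{2457} = -4904 - \left(-465\right) \frac{1}{2457} = -4904 - - \frac{155}{819} = -4904 + \frac{155}{819} = - \frac{4016221}{819}$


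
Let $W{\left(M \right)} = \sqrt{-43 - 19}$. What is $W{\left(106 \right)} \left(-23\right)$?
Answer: $- 23 i \sqrt{62} \approx - 181.1 i$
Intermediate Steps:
$W{\left(M \right)} = i \sqrt{62}$ ($W{\left(M \right)} = \sqrt{-62} = i \sqrt{62}$)
$W{\left(106 \right)} \left(-23\right) = i \sqrt{62} \left(-23\right) = - 23 i \sqrt{62}$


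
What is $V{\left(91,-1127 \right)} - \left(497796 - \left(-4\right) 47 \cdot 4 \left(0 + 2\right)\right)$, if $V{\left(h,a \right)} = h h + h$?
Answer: $-490928$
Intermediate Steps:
$V{\left(h,a \right)} = h + h^{2}$ ($V{\left(h,a \right)} = h^{2} + h = h + h^{2}$)
$V{\left(91,-1127 \right)} - \left(497796 - \left(-4\right) 47 \cdot 4 \left(0 + 2\right)\right) = 91 \left(1 + 91\right) - \left(497796 - \left(-4\right) 47 \cdot 4 \left(0 + 2\right)\right) = 91 \cdot 92 - \left(497796 + 188 \cdot 4 \cdot 2\right) = 8372 - 499300 = -490928$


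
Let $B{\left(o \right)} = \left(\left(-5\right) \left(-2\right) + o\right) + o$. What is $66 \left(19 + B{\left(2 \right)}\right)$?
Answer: $2178$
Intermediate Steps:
$B{\left(o \right)} = 10 + 2 o$ ($B{\left(o \right)} = \left(10 + o\right) + o = 10 + 2 o$)
$66 \left(19 + B{\left(2 \right)}\right) = 66 \left(19 + \left(10 + 2 \cdot 2\right)\right) = 66 \left(19 + \left(10 + 4\right)\right) = 66 \left(19 + 14\right) = 66 \cdot 33 = 2178$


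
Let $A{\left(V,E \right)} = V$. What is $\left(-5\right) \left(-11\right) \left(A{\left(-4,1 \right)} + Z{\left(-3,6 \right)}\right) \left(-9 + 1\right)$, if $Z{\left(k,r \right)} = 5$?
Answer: $-440$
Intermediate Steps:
$\left(-5\right) \left(-11\right) \left(A{\left(-4,1 \right)} + Z{\left(-3,6 \right)}\right) \left(-9 + 1\right) = \left(-5\right) \left(-11\right) \left(-4 + 5\right) \left(-9 + 1\right) = 55 \cdot 1 \left(-8\right) = 55 \left(-8\right) = -440$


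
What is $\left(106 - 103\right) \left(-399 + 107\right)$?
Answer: $-876$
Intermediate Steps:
$\left(106 - 103\right) \left(-399 + 107\right) = \left(106 - 103\right) \left(-292\right) = 3 \left(-292\right) = -876$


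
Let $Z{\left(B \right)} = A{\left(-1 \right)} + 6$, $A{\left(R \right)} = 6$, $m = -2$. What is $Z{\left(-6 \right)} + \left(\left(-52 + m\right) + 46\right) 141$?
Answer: $-1116$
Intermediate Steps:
$Z{\left(B \right)} = 12$ ($Z{\left(B \right)} = 6 + 6 = 12$)
$Z{\left(-6 \right)} + \left(\left(-52 + m\right) + 46\right) 141 = 12 + \left(\left(-52 - 2\right) + 46\right) 141 = 12 + \left(-54 + 46\right) 141 = 12 - 1128 = -1116$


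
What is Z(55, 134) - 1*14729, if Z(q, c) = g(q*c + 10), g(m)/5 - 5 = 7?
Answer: -14669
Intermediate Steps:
g(m) = 60 (g(m) = 25 + 5*7 = 25 + 35 = 60)
Z(q, c) = 60
Z(55, 134) - 1*14729 = 60 - 1*14729 = 60 - 14729 = -14669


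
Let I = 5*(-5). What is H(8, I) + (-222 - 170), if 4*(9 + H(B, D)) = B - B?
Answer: -401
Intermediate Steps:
I = -25
H(B, D) = -9 (H(B, D) = -9 + (B - B)/4 = -9 + (¼)*0 = -9 + 0 = -9)
H(8, I) + (-222 - 170) = -9 + (-222 - 170) = -9 - 392 = -401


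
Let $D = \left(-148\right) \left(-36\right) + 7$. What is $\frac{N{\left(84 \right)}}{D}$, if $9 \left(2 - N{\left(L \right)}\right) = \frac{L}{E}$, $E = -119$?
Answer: $\frac{106}{272085} \approx 0.00038958$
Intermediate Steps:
$D = 5335$ ($D = 5328 + 7 = 5335$)
$N{\left(L \right)} = 2 + \frac{L}{1071}$ ($N{\left(L \right)} = 2 - \frac{L \frac{1}{-119}}{9} = 2 - \frac{L \left(- \frac{1}{119}\right)}{9} = 2 - \frac{\left(- \frac{1}{119}\right) L}{9} = 2 + \frac{L}{1071}$)
$\frac{N{\left(84 \right)}}{D} = \frac{2 + \frac{1}{1071} \cdot 84}{5335} = \left(2 + \frac{4}{51}\right) \frac{1}{5335} = \frac{106}{51} \cdot \frac{1}{5335} = \frac{106}{272085}$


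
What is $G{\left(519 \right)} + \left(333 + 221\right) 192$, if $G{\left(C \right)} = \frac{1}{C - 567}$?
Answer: $\frac{5105663}{48} \approx 1.0637 \cdot 10^{5}$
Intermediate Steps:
$G{\left(C \right)} = \frac{1}{-567 + C}$
$G{\left(519 \right)} + \left(333 + 221\right) 192 = \frac{1}{-567 + 519} + \left(333 + 221\right) 192 = \frac{1}{-48} + 554 \cdot 192 = - \frac{1}{48} + 106368 = \frac{5105663}{48}$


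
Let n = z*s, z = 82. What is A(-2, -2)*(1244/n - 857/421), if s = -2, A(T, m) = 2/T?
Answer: 166068/17261 ≈ 9.6210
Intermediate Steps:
n = -164 (n = 82*(-2) = -164)
A(-2, -2)*(1244/n - 857/421) = (2/(-2))*(1244/(-164) - 857/421) = (2*(-1/2))*(1244*(-1/164) - 857*1/421) = -(-311/41 - 857/421) = -1*(-166068/17261) = 166068/17261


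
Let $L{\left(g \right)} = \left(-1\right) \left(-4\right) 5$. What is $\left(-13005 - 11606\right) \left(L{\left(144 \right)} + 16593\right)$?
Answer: $-408862543$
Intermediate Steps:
$L{\left(g \right)} = 20$ ($L{\left(g \right)} = 4 \cdot 5 = 20$)
$\left(-13005 - 11606\right) \left(L{\left(144 \right)} + 16593\right) = \left(-13005 - 11606\right) \left(20 + 16593\right) = \left(-24611\right) 16613 = -408862543$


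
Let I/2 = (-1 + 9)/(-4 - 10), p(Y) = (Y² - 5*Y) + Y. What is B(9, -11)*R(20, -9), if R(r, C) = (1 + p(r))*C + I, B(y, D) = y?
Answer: -182079/7 ≈ -26011.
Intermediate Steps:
p(Y) = Y² - 4*Y
I = -8/7 (I = 2*((-1 + 9)/(-4 - 10)) = 2*(8/(-14)) = 2*(8*(-1/14)) = 2*(-4/7) = -8/7 ≈ -1.1429)
R(r, C) = -8/7 + C*(1 + r*(-4 + r)) (R(r, C) = (1 + r*(-4 + r))*C - 8/7 = C*(1 + r*(-4 + r)) - 8/7 = -8/7 + C*(1 + r*(-4 + r)))
B(9, -11)*R(20, -9) = 9*(-8/7 - 9 - 9*20*(-4 + 20)) = 9*(-8/7 - 9 - 9*20*16) = 9*(-8/7 - 9 - 2880) = 9*(-20231/7) = -182079/7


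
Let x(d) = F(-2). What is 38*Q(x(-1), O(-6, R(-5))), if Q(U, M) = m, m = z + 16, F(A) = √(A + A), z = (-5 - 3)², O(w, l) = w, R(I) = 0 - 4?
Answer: 3040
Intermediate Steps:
R(I) = -4
z = 64 (z = (-8)² = 64)
F(A) = √2*√A (F(A) = √(2*A) = √2*√A)
x(d) = 2*I (x(d) = √2*√(-2) = √2*(I*√2) = 2*I)
m = 80 (m = 64 + 16 = 80)
Q(U, M) = 80
38*Q(x(-1), O(-6, R(-5))) = 38*80 = 3040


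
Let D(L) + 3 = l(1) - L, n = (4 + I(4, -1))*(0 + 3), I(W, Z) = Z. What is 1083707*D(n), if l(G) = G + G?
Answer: -10837070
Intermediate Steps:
l(G) = 2*G
n = 9 (n = (4 - 1)*(0 + 3) = 3*3 = 9)
D(L) = -1 - L (D(L) = -3 + (2*1 - L) = -3 + (2 - L) = -1 - L)
1083707*D(n) = 1083707*(-1 - 1*9) = 1083707*(-1 - 9) = 1083707*(-10) = -10837070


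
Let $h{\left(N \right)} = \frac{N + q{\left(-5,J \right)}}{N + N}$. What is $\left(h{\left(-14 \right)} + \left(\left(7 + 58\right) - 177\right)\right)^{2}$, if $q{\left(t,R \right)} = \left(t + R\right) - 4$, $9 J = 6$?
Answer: $\frac{87254281}{7056} \approx 12366.0$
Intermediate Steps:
$J = \frac{2}{3}$ ($J = \frac{1}{9} \cdot 6 = \frac{2}{3} \approx 0.66667$)
$q{\left(t,R \right)} = -4 + R + t$ ($q{\left(t,R \right)} = \left(R + t\right) - 4 = -4 + R + t$)
$h{\left(N \right)} = \frac{- \frac{25}{3} + N}{2 N}$ ($h{\left(N \right)} = \frac{N - \frac{25}{3}}{N + N} = \frac{N - \frac{25}{3}}{2 N} = \left(- \frac{25}{3} + N\right) \frac{1}{2 N} = \frac{- \frac{25}{3} + N}{2 N}$)
$\left(h{\left(-14 \right)} + \left(\left(7 + 58\right) - 177\right)\right)^{2} = \left(\frac{-25 + 3 \left(-14\right)}{6 \left(-14\right)} + \left(\left(7 + 58\right) - 177\right)\right)^{2} = \left(\frac{1}{6} \left(- \frac{1}{14}\right) \left(-25 - 42\right) + \left(65 - 177\right)\right)^{2} = \left(\frac{1}{6} \left(- \frac{1}{14}\right) \left(-67\right) - 112\right)^{2} = \left(\frac{67}{84} - 112\right)^{2} = \left(- \frac{9341}{84}\right)^{2} = \frac{87254281}{7056}$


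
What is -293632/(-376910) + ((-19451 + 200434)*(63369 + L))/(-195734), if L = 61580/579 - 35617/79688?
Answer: -9080726050809211933567/154722238995161040 ≈ -58691.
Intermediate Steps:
L = 4886564797/46139352 (L = 61580*(1/579) - 35617*1/79688 = 61580/579 - 35617/79688 = 4886564797/46139352 ≈ 105.91)
-293632/(-376910) + ((-19451 + 200434)*(63369 + L))/(-195734) = -293632/(-376910) + ((-19451 + 200434)*(63369 + 4886564797/46139352))/(-195734) = -293632*(-1/376910) + (180983*(2928691161685/46139352))*(-1/195734) = 146816/188455 + (530043312515236355/46139352)*(-1/195734) = 146816/188455 - 48185755683203305/821003629488 = -9080726050809211933567/154722238995161040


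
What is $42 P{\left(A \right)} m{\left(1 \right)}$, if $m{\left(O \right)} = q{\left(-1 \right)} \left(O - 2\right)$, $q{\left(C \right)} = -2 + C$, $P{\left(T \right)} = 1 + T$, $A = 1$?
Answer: $252$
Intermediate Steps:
$m{\left(O \right)} = 6 - 3 O$ ($m{\left(O \right)} = \left(-2 - 1\right) \left(O - 2\right) = - 3 \left(-2 + O\right) = 6 - 3 O$)
$42 P{\left(A \right)} m{\left(1 \right)} = 42 \left(1 + 1\right) \left(6 - 3\right) = 42 \cdot 2 \left(6 - 3\right) = 84 \cdot 3 = 252$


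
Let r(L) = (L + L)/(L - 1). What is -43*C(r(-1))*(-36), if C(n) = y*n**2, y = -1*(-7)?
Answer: 10836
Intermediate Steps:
y = 7
r(L) = 2*L/(-1 + L) (r(L) = (2*L)/(-1 + L) = 2*L/(-1 + L))
C(n) = 7*n**2
-43*C(r(-1))*(-36) = -301*(2*(-1)/(-1 - 1))**2*(-36) = -301*(2*(-1)/(-2))**2*(-36) = -301*(2*(-1)*(-1/2))**2*(-36) = -301*1**2*(-36) = -301*(-36) = 10836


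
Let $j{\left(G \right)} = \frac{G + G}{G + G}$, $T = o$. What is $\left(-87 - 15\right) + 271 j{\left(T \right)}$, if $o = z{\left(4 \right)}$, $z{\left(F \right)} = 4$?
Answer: $169$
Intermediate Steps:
$o = 4$
$T = 4$
$j{\left(G \right)} = 1$ ($j{\left(G \right)} = \frac{2 G}{2 G} = 2 G \frac{1}{2 G} = 1$)
$\left(-87 - 15\right) + 271 j{\left(T \right)} = \left(-87 - 15\right) + 271 \cdot 1 = \left(-87 - 15\right) + 271 = -102 + 271 = 169$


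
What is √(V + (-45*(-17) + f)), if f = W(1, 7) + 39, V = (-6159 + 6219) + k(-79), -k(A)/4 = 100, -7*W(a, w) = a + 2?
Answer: √22715/7 ≈ 21.531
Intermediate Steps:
W(a, w) = -2/7 - a/7 (W(a, w) = -(a + 2)/7 = -(2 + a)/7 = -2/7 - a/7)
k(A) = -400 (k(A) = -4*100 = -400)
V = -340 (V = (-6159 + 6219) - 400 = 60 - 400 = -340)
f = 270/7 (f = (-2/7 - ⅐*1) + 39 = (-2/7 - ⅐) + 39 = -3/7 + 39 = 270/7 ≈ 38.571)
√(V + (-45*(-17) + f)) = √(-340 + (-45*(-17) + 270/7)) = √(-340 + (765 + 270/7)) = √(-340 + 5625/7) = √(3245/7) = √22715/7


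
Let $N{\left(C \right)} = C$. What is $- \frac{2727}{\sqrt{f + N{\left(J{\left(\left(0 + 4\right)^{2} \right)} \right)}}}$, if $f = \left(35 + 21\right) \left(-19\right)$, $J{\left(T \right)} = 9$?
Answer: $\frac{2727 i \sqrt{1055}}{1055} \approx 83.957 i$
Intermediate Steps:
$f = -1064$ ($f = 56 \left(-19\right) = -1064$)
$- \frac{2727}{\sqrt{f + N{\left(J{\left(\left(0 + 4\right)^{2} \right)} \right)}}} = - \frac{2727}{\sqrt{-1064 + 9}} = - \frac{2727}{\sqrt{-1055}} = - \frac{2727}{i \sqrt{1055}} = - 2727 \left(- \frac{i \sqrt{1055}}{1055}\right) = \frac{2727 i \sqrt{1055}}{1055}$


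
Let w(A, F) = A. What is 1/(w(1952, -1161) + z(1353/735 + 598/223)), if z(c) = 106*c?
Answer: 54635/132838318 ≈ 0.00041129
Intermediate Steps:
1/(w(1952, -1161) + z(1353/735 + 598/223)) = 1/(1952 + 106*(1353/735 + 598/223)) = 1/(1952 + 106*(1353*(1/735) + 598*(1/223))) = 1/(1952 + 106*(451/245 + 598/223)) = 1/(1952 + 106*(247083/54635)) = 1/(1952 + 26190798/54635) = 1/(132838318/54635) = 54635/132838318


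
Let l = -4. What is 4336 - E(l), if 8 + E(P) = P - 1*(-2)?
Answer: 4346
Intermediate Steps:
E(P) = -6 + P (E(P) = -8 + (P - 1*(-2)) = -8 + (P + 2) = -8 + (2 + P) = -6 + P)
4336 - E(l) = 4336 - (-6 - 4) = 4336 - 1*(-10) = 4336 + 10 = 4346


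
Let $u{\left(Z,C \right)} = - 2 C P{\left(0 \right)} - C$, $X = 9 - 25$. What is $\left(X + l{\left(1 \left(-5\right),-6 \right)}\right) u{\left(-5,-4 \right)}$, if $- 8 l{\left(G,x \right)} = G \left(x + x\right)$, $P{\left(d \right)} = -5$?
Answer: $846$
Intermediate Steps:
$l{\left(G,x \right)} = - \frac{G x}{4}$ ($l{\left(G,x \right)} = - \frac{G \left(x + x\right)}{8} = - \frac{G 2 x}{8} = - \frac{2 G x}{8} = - \frac{G x}{4}$)
$X = -16$
$u{\left(Z,C \right)} = 9 C$ ($u{\left(Z,C \right)} = - 2 C \left(-5\right) - C = 10 C - C = 9 C$)
$\left(X + l{\left(1 \left(-5\right),-6 \right)}\right) u{\left(-5,-4 \right)} = \left(-16 - \frac{1}{4} \cdot 1 \left(-5\right) \left(-6\right)\right) 9 \left(-4\right) = \left(-16 - \left(- \frac{5}{4}\right) \left(-6\right)\right) \left(-36\right) = \left(-16 - \frac{15}{2}\right) \left(-36\right) = \left(- \frac{47}{2}\right) \left(-36\right) = 846$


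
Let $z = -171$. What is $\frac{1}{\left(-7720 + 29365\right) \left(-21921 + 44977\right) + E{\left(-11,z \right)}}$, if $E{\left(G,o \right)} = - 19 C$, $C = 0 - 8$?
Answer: $\frac{1}{499047272} \approx 2.0038 \cdot 10^{-9}$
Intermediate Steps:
$C = -8$
$E{\left(G,o \right)} = 152$ ($E{\left(G,o \right)} = \left(-19\right) \left(-8\right) = 152$)
$\frac{1}{\left(-7720 + 29365\right) \left(-21921 + 44977\right) + E{\left(-11,z \right)}} = \frac{1}{\left(-7720 + 29365\right) \left(-21921 + 44977\right) + 152} = \frac{1}{21645 \cdot 23056 + 152} = \frac{1}{499047120 + 152} = \frac{1}{499047272}$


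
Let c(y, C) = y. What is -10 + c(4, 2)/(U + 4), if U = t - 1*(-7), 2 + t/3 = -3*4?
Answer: -314/31 ≈ -10.129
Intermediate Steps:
t = -42 (t = -6 + 3*(-3*4) = -6 + 3*(-12) = -6 - 36 = -42)
U = -35 (U = -42 - 1*(-7) = -42 + 7 = -35)
-10 + c(4, 2)/(U + 4) = -10 + 4/(-35 + 4) = -10 + 4/(-31) = -10 - 1/31*4 = -10 - 4/31 = -314/31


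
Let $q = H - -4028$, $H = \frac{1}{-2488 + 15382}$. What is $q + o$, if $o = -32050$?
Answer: $- \frac{361315667}{12894} \approx -28022.0$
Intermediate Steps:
$H = \frac{1}{12894} \approx 7.7555 \cdot 10^{-5}$
$q = \frac{51937033}{12894}$ ($q = \frac{1}{12894} - -4028 = \frac{1}{12894} + 4028 = \frac{51937033}{12894} \approx 4028.0$)
$q + o = \frac{51937033}{12894} - 32050 = - \frac{361315667}{12894}$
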